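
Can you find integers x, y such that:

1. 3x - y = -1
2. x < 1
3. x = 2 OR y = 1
Yes

Take x = 0, y = 1. Substituting into each constraint:
  (1) 3(0) + (-1) = -1 ✓
  (2) 0 < 1 ✓
  (3) y = 1, target 1 ✓ (second branch holds)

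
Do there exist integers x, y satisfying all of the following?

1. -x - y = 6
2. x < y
Yes

Take x = -4, y = -2. Substituting into each constraint:
  (1) 4 + 2 = 6 ✓
  (2) -4 < -2 ✓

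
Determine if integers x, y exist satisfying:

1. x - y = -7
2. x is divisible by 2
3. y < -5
Yes

Take x = -14, y = -7. Substituting into each constraint:
  (1) (-14) + 7 = -7 ✓
  (2) -14 = 2 × -7, remainder 0 ✓
  (3) -7 < -5 ✓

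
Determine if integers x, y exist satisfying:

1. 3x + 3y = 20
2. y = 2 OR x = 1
No

Even the single constraint (3x + 3y = 20) is infeasible over the integers.

  - 3x + 3y = 20: every term on the left is divisible by 3, so the LHS ≡ 0 (mod 3), but the RHS 20 is not — no integer solution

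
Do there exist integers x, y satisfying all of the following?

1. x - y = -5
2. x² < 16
Yes

Take x = 0, y = 5. Substituting into each constraint:
  (1) 0 + (-5) = -5 ✓
  (2) x² = (0)² = 0, and 0 < 16 ✓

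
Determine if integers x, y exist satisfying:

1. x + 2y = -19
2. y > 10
Yes

Take x = -41, y = 11. Substituting into each constraint:
  (1) (-41) + 2(11) = -19 ✓
  (2) 11 > 10 ✓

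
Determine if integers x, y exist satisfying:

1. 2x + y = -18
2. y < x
Yes

Take x = -5, y = -8. Substituting into each constraint:
  (1) 2(-5) + (-8) = -18 ✓
  (2) -8 < -5 ✓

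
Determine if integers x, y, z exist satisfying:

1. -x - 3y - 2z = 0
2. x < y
Yes

Take x = 0, y = 2, z = -3. Substituting into each constraint:
  (1) 0 - 3(2) - 2(-3) = 0 ✓
  (2) 0 < 2 ✓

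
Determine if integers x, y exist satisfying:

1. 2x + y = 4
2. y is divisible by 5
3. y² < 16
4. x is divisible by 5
No

A contradictory subset is {2x + y = 4, y is divisible by 5, x is divisible by 5}. No integer assignment can satisfy these jointly:

  - 2x + y = 4: is a linear equation tying the variables together
  - y is divisible by 5: restricts y to multiples of 5
  - x is divisible by 5: restricts x to multiples of 5

Modular obstruction: writing x = 5x' and writing y = 5y', every remaining term of the linear equation is divisible by 5, so the left side is ≡ 0 (mod 5); but the right side 4 ≡ 4 (mod 5). No integers can satisfy it.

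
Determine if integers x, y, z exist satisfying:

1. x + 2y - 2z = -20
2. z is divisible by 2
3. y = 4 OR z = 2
Yes

Take x = -28, y = 4, z = 0. Substituting into each constraint:
  (1) (-28) + 2(4) - 2(0) = -20 ✓
  (2) 0 = 2 × 0, remainder 0 ✓
  (3) y = 4, target 4 ✓ (first branch holds)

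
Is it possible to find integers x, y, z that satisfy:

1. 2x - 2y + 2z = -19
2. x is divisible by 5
No

Even the single constraint (2x - 2y + 2z = -19) is infeasible over the integers.

  - 2x - 2y + 2z = -19: every term on the left is divisible by 2, so the LHS ≡ 0 (mod 2), but the RHS -19 is not — no integer solution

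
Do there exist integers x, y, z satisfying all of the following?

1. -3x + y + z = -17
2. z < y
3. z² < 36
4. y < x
Yes

Take x = 8, y = 7, z = 0. Substituting into each constraint:
  (1) -3(8) + 7 + 0 = -17 ✓
  (2) 0 < 7 ✓
  (3) z² = (0)² = 0, and 0 < 36 ✓
  (4) 7 < 8 ✓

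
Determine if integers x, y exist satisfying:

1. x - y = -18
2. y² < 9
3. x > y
No

A contradictory subset is {x - y = -18, x > y}. No integer assignment can satisfy these jointly:

  - x - y = -18: is a linear equation tying the variables together
  - x > y: bounds one variable relative to another variable

From the equation, x − y = -18, i.e. x − y = -18; but x > y requires x − y ≥ 1. Contradiction.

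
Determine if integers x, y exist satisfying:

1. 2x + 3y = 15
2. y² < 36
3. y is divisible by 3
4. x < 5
Yes

Take x = 3, y = 3. Substituting into each constraint:
  (1) 2(3) + 3(3) = 15 ✓
  (2) y² = (3)² = 9, and 9 < 36 ✓
  (3) 3 = 3 × 1, remainder 0 ✓
  (4) 3 < 5 ✓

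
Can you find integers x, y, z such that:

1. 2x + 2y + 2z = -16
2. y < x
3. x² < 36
Yes

Take x = 1, y = 0, z = -9. Substituting into each constraint:
  (1) 2(1) + 2(0) + 2(-9) = -16 ✓
  (2) 0 < 1 ✓
  (3) x² = (1)² = 1, and 1 < 36 ✓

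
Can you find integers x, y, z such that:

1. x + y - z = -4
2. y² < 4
Yes

Take x = -4, y = 0, z = 0. Substituting into each constraint:
  (1) (-4) + 0 + 0 = -4 ✓
  (2) y² = (0)² = 0, and 0 < 4 ✓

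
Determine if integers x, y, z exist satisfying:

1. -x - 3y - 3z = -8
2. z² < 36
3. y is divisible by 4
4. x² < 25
Yes

Take x = 2, y = 4, z = -2. Substituting into each constraint:
  (1) (-2) - 3(4) - 3(-2) = -8 ✓
  (2) z² = (-2)² = 4, and 4 < 36 ✓
  (3) 4 = 4 × 1, remainder 0 ✓
  (4) x² = (2)² = 4, and 4 < 25 ✓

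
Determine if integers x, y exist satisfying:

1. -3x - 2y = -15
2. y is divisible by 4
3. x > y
Yes

Take x = 5, y = 0. Substituting into each constraint:
  (1) -3(5) - 2(0) = -15 ✓
  (2) 0 = 4 × 0, remainder 0 ✓
  (3) 5 > 0 ✓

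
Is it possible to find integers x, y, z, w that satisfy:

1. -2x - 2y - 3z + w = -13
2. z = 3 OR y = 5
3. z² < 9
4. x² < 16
Yes

Take x = 0, y = 5, z = 2, w = 3. Substituting into each constraint:
  (1) -2(0) - 2(5) - 3(2) + 3 = -13 ✓
  (2) y = 5, target 5 ✓ (second branch holds)
  (3) z² = (2)² = 4, and 4 < 9 ✓
  (4) x² = (0)² = 0, and 0 < 16 ✓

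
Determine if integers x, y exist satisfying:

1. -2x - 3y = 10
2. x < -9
Yes

Take x = -11, y = 4. Substituting into each constraint:
  (1) -2(-11) - 3(4) = 10 ✓
  (2) -11 < -9 ✓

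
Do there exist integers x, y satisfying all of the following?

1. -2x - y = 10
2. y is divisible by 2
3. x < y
Yes

Take x = -5, y = 0. Substituting into each constraint:
  (1) -2(-5) + 0 = 10 ✓
  (2) 0 = 2 × 0, remainder 0 ✓
  (3) -5 < 0 ✓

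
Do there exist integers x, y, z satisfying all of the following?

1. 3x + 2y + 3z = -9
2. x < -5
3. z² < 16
Yes

Take x = -6, y = 0, z = 3. Substituting into each constraint:
  (1) 3(-6) + 2(0) + 3(3) = -9 ✓
  (2) -6 < -5 ✓
  (3) z² = (3)² = 9, and 9 < 16 ✓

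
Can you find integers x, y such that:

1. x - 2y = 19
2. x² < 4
Yes

Take x = -1, y = -10. Substituting into each constraint:
  (1) (-1) - 2(-10) = 19 ✓
  (2) x² = (-1)² = 1, and 1 < 4 ✓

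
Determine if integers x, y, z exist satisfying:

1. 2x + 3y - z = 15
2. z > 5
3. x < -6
Yes

Take x = -9, y = 13, z = 6. Substituting into each constraint:
  (1) 2(-9) + 3(13) + (-6) = 15 ✓
  (2) 6 > 5 ✓
  (3) -9 < -6 ✓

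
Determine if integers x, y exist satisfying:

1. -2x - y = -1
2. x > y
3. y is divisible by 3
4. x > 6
Yes

Take x = 8, y = -15. Substituting into each constraint:
  (1) -2(8) + 15 = -1 ✓
  (2) 8 > -15 ✓
  (3) -15 = 3 × -5, remainder 0 ✓
  (4) 8 > 6 ✓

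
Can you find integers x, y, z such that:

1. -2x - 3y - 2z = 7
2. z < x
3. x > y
Yes

Take x = 0, y = -1, z = -2. Substituting into each constraint:
  (1) -2(0) - 3(-1) - 2(-2) = 7 ✓
  (2) -2 < 0 ✓
  (3) 0 > -1 ✓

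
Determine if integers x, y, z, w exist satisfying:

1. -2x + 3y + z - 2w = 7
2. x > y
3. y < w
Yes

Take x = 1, y = 0, z = 11, w = 1. Substituting into each constraint:
  (1) -2(1) + 3(0) + 11 - 2(1) = 7 ✓
  (2) 1 > 0 ✓
  (3) 0 < 1 ✓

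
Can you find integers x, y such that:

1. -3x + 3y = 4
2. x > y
No

Even the single constraint (-3x + 3y = 4) is infeasible over the integers.

  - -3x + 3y = 4: every term on the left is divisible by 3, so the LHS ≡ 0 (mod 3), but the RHS 4 is not — no integer solution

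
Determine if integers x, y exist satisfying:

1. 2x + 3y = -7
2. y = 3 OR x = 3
Yes

Take x = -8, y = 3. Substituting into each constraint:
  (1) 2(-8) + 3(3) = -7 ✓
  (2) y = 3, target 3 ✓ (first branch holds)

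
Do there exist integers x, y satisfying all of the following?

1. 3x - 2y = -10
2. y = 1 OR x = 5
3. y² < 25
No

A contradictory subset is {3x - 2y = -10, y = 1 OR x = 5}. No integer assignment can satisfy these jointly:

  - 3x - 2y = -10: is a linear equation tying the variables together
  - y = 1 OR x = 5: forces a choice: either y = 1 or x = 5

Split on the disjunction (y = 1 OR x = 5):
  • If y = 1: with y = 1, every remaining term of the linear equation is divisible by 3, so the left side is ≡ 0 (mod 3); but the right side -8 ≡ 1 (mod 3). No integers can satisfy it.
  • If x = 5: with x = 5, every remaining term of the linear equation is divisible by 2, so the left side is ≡ 0 (mod 2); but the right side -25 ≡ 1 (mod 2). No integers can satisfy it.
Both branches are infeasible, so the system has no integer solution.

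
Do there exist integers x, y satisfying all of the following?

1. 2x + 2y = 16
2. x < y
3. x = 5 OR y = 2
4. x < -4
No

A contradictory subset is {2x + 2y = 16, x = 5 OR y = 2, x < -4}. No integer assignment can satisfy these jointly:

  - 2x + 2y = 16: is a linear equation tying the variables together
  - x = 5 OR y = 2: forces a choice: either x = 5 or y = 2
  - x < -4: bounds one variable relative to a constant

Split on the disjunction (x = 5 OR y = 2):
  • If x = 5: this contradicts the bound x ≤ -5.
  • If y = 2: the equation forces x = 6, which contradicts the bound x ≤ -5.
Both branches are infeasible, so the system has no integer solution.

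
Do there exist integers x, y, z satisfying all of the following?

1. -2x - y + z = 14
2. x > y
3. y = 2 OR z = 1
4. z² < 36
Yes

Take x = -4, y = -5, z = 1. Substituting into each constraint:
  (1) -2(-4) + 5 + 1 = 14 ✓
  (2) -4 > -5 ✓
  (3) z = 1, target 1 ✓ (second branch holds)
  (4) z² = (1)² = 1, and 1 < 36 ✓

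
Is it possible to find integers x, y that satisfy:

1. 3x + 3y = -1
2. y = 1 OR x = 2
No

Even the single constraint (3x + 3y = -1) is infeasible over the integers.

  - 3x + 3y = -1: every term on the left is divisible by 3, so the LHS ≡ 0 (mod 3), but the RHS -1 is not — no integer solution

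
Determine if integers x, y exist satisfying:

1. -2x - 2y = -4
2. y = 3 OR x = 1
Yes

Take x = -1, y = 3. Substituting into each constraint:
  (1) -2(-1) - 2(3) = -4 ✓
  (2) y = 3, target 3 ✓ (first branch holds)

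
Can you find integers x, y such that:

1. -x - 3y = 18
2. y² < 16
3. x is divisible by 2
Yes

Take x = -24, y = 2. Substituting into each constraint:
  (1) 24 - 3(2) = 18 ✓
  (2) y² = (2)² = 4, and 4 < 16 ✓
  (3) -24 = 2 × -12, remainder 0 ✓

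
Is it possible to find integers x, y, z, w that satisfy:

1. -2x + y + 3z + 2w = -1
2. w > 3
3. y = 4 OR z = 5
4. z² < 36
Yes

Take x = 12, y = 0, z = 5, w = 4. Substituting into each constraint:
  (1) -2(12) + 0 + 3(5) + 2(4) = -1 ✓
  (2) 4 > 3 ✓
  (3) z = 5, target 5 ✓ (second branch holds)
  (4) z² = (5)² = 25, and 25 < 36 ✓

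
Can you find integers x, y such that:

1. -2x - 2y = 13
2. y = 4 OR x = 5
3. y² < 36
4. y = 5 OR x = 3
No

Even the single constraint (-2x - 2y = 13) is infeasible over the integers.

  - -2x - 2y = 13: every term on the left is divisible by 2, so the LHS ≡ 0 (mod 2), but the RHS 13 is not — no integer solution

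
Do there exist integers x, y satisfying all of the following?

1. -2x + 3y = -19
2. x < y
Yes

Take x = -22, y = -21. Substituting into each constraint:
  (1) -2(-22) + 3(-21) = -19 ✓
  (2) -22 < -21 ✓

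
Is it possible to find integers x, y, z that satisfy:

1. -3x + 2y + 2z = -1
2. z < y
Yes

Take x = 1, y = 1, z = 0. Substituting into each constraint:
  (1) -3(1) + 2(1) + 2(0) = -1 ✓
  (2) 0 < 1 ✓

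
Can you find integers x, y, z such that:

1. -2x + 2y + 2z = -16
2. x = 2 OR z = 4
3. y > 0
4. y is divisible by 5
Yes

Take x = 2, y = 5, z = -11. Substituting into each constraint:
  (1) -2(2) + 2(5) + 2(-11) = -16 ✓
  (2) x = 2, target 2 ✓ (first branch holds)
  (3) 5 > 0 ✓
  (4) 5 = 5 × 1, remainder 0 ✓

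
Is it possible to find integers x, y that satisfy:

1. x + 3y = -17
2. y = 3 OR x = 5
Yes

Take x = -26, y = 3. Substituting into each constraint:
  (1) (-26) + 3(3) = -17 ✓
  (2) y = 3, target 3 ✓ (first branch holds)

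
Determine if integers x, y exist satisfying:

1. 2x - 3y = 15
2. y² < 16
Yes

Take x = 6, y = -1. Substituting into each constraint:
  (1) 2(6) - 3(-1) = 15 ✓
  (2) y² = (-1)² = 1, and 1 < 16 ✓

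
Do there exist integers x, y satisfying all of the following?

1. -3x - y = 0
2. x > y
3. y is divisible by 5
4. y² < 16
No

The full constraint system is jointly infeasible over the integers. Each constraint and what it forces:

  - -3x - y = 0: is a linear equation tying the variables together
  - x > y: bounds one variable relative to another variable
  - y is divisible by 5: restricts y to multiples of 5
  - y² < 16: restricts y to |y| ≤ 3

The bounds confine y to {0} with 5 | y. For each value, substitute into the equation:
  • y = 0: the equation forces x = 0, but x > y fails since 0 ≤ 0.
Every case fails, so no integer solution exists.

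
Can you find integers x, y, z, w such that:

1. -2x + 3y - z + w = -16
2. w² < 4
Yes

Take x = 2, y = -4, z = 0, w = 0. Substituting into each constraint:
  (1) -2(2) + 3(-4) + 0 + 0 = -16 ✓
  (2) w² = (0)² = 0, and 0 < 4 ✓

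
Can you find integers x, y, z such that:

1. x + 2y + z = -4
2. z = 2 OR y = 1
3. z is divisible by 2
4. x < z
Yes

Take x = -6, y = 1, z = 0. Substituting into each constraint:
  (1) (-6) + 2(1) + 0 = -4 ✓
  (2) y = 1, target 1 ✓ (second branch holds)
  (3) 0 = 2 × 0, remainder 0 ✓
  (4) -6 < 0 ✓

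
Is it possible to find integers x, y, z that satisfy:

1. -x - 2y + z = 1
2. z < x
Yes

Take x = 1, y = -1, z = 0. Substituting into each constraint:
  (1) (-1) - 2(-1) + 0 = 1 ✓
  (2) 0 < 1 ✓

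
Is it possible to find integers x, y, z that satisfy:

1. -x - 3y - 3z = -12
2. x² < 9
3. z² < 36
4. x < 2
Yes

Take x = 0, y = 0, z = 4. Substituting into each constraint:
  (1) 0 - 3(0) - 3(4) = -12 ✓
  (2) x² = (0)² = 0, and 0 < 9 ✓
  (3) z² = (4)² = 16, and 16 < 36 ✓
  (4) 0 < 2 ✓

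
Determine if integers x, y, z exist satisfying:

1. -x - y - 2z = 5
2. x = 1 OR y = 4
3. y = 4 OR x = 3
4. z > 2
Yes

Take x = -15, y = 4, z = 3. Substituting into each constraint:
  (1) 15 + (-4) - 2(3) = 5 ✓
  (2) y = 4, target 4 ✓ (second branch holds)
  (3) y = 4, target 4 ✓ (first branch holds)
  (4) 3 > 2 ✓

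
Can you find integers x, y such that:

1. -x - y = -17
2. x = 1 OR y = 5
Yes

Take x = 12, y = 5. Substituting into each constraint:
  (1) (-12) + (-5) = -17 ✓
  (2) y = 5, target 5 ✓ (second branch holds)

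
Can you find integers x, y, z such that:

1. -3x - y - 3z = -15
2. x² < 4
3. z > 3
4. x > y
Yes

Take x = 1, y = 0, z = 4. Substituting into each constraint:
  (1) -3(1) + 0 - 3(4) = -15 ✓
  (2) x² = (1)² = 1, and 1 < 4 ✓
  (3) 4 > 3 ✓
  (4) 1 > 0 ✓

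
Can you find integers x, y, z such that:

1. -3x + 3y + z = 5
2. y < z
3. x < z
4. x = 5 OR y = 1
Yes

Take x = 0, y = 1, z = 2. Substituting into each constraint:
  (1) -3(0) + 3(1) + 2 = 5 ✓
  (2) 1 < 2 ✓
  (3) 0 < 2 ✓
  (4) y = 1, target 1 ✓ (second branch holds)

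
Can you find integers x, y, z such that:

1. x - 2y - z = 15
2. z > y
Yes

Take x = 13, y = -1, z = 0. Substituting into each constraint:
  (1) 13 - 2(-1) + 0 = 15 ✓
  (2) 0 > -1 ✓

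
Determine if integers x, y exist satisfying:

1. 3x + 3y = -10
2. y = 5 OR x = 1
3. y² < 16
No

Even the single constraint (3x + 3y = -10) is infeasible over the integers.

  - 3x + 3y = -10: every term on the left is divisible by 3, so the LHS ≡ 0 (mod 3), but the RHS -10 is not — no integer solution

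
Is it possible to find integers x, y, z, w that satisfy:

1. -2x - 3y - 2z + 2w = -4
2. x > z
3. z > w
Yes

Take x = 1, y = 0, z = 0, w = -1. Substituting into each constraint:
  (1) -2(1) - 3(0) - 2(0) + 2(-1) = -4 ✓
  (2) 1 > 0 ✓
  (3) 0 > -1 ✓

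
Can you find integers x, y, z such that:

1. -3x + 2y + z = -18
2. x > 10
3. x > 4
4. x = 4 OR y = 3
Yes

Take x = 11, y = 3, z = 9. Substituting into each constraint:
  (1) -3(11) + 2(3) + 9 = -18 ✓
  (2) 11 > 10 ✓
  (3) 11 > 4 ✓
  (4) y = 3, target 3 ✓ (second branch holds)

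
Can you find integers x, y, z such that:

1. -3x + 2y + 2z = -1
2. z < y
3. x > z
Yes

Take x = 1, y = 1, z = 0. Substituting into each constraint:
  (1) -3(1) + 2(1) + 2(0) = -1 ✓
  (2) 0 < 1 ✓
  (3) 1 > 0 ✓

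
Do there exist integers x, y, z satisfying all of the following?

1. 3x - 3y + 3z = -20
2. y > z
No

Even the single constraint (3x - 3y + 3z = -20) is infeasible over the integers.

  - 3x - 3y + 3z = -20: every term on the left is divisible by 3, so the LHS ≡ 0 (mod 3), but the RHS -20 is not — no integer solution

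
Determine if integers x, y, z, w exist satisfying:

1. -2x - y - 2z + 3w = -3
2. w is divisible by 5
Yes

Take x = 0, y = 3, z = 0, w = 0. Substituting into each constraint:
  (1) -2(0) + (-3) - 2(0) + 3(0) = -3 ✓
  (2) 0 = 5 × 0, remainder 0 ✓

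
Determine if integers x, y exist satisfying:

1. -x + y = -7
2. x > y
Yes

Take x = 0, y = -7. Substituting into each constraint:
  (1) 0 + (-7) = -7 ✓
  (2) 0 > -7 ✓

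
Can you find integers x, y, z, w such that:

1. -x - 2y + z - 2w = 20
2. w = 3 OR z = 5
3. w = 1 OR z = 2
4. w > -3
Yes

Take x = -24, y = 0, z = 2, w = 3. Substituting into each constraint:
  (1) 24 - 2(0) + 2 - 2(3) = 20 ✓
  (2) w = 3, target 3 ✓ (first branch holds)
  (3) z = 2, target 2 ✓ (second branch holds)
  (4) 3 > -3 ✓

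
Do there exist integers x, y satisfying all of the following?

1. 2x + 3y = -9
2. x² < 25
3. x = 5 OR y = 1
No

The full constraint system is jointly infeasible over the integers. Each constraint and what it forces:

  - 2x + 3y = -9: is a linear equation tying the variables together
  - x² < 25: restricts x to |x| ≤ 4
  - x = 5 OR y = 1: forces a choice: either x = 5 or y = 1

Split on the disjunction (x = 5 OR y = 1):
  • If x = 5: this contradicts x² < 25, which requires |x| ≤ 4.
  • If y = 1: the equation forces x = -6, but x² < 25 requires |x| ≤ 4.
Both branches are infeasible, so the system has no integer solution.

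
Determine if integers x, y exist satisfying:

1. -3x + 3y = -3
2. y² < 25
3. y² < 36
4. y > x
No

A contradictory subset is {-3x + 3y = -3, y > x}. No integer assignment can satisfy these jointly:

  - -3x + 3y = -3: is a linear equation tying the variables together
  - y > x: bounds one variable relative to another variable

From the equation, x − y = 1, i.e. y − x = -1; but y > x requires y − x ≥ 1. Contradiction.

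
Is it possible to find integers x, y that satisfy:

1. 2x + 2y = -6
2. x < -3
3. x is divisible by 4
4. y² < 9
Yes

Take x = -4, y = 1. Substituting into each constraint:
  (1) 2(-4) + 2(1) = -6 ✓
  (2) -4 < -3 ✓
  (3) -4 = 4 × -1, remainder 0 ✓
  (4) y² = (1)² = 1, and 1 < 9 ✓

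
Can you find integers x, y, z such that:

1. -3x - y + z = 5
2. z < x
Yes

Take x = 1, y = -8, z = 0. Substituting into each constraint:
  (1) -3(1) + 8 + 0 = 5 ✓
  (2) 0 < 1 ✓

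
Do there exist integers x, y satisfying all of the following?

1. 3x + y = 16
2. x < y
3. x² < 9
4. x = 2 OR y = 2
Yes

Take x = 2, y = 10. Substituting into each constraint:
  (1) 3(2) + 10 = 16 ✓
  (2) 2 < 10 ✓
  (3) x² = (2)² = 4, and 4 < 9 ✓
  (4) x = 2, target 2 ✓ (first branch holds)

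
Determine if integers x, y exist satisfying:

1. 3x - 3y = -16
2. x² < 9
No

Even the single constraint (3x - 3y = -16) is infeasible over the integers.

  - 3x - 3y = -16: every term on the left is divisible by 3, so the LHS ≡ 0 (mod 3), but the RHS -16 is not — no integer solution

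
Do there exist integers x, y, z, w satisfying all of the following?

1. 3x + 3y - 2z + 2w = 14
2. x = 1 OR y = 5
Yes

Take x = 1, y = 5, z = 2, w = 0. Substituting into each constraint:
  (1) 3(1) + 3(5) - 2(2) + 2(0) = 14 ✓
  (2) x = 1, target 1 ✓ (first branch holds)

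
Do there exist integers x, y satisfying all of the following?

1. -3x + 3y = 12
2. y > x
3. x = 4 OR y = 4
Yes

Take x = 0, y = 4. Substituting into each constraint:
  (1) -3(0) + 3(4) = 12 ✓
  (2) 4 > 0 ✓
  (3) y = 4, target 4 ✓ (second branch holds)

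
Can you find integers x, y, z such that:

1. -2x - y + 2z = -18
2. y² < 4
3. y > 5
No

A contradictory subset is {y² < 4, y > 5}. No integer assignment can satisfy these jointly:

  - y² < 4: restricts y to |y| ≤ 1
  - y > 5: bounds one variable relative to a constant

Direct contradiction: the bounds on y require y ≥ 6 and y ≤ 1 simultaneously, which is empty.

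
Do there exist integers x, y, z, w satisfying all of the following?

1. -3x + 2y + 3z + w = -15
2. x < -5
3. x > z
Yes

Take x = -6, y = 0, z = -7, w = -12. Substituting into each constraint:
  (1) -3(-6) + 2(0) + 3(-7) + (-12) = -15 ✓
  (2) -6 < -5 ✓
  (3) -6 > -7 ✓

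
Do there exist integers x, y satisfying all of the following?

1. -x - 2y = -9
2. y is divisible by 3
Yes

Take x = 9, y = 0. Substituting into each constraint:
  (1) (-9) - 2(0) = -9 ✓
  (2) 0 = 3 × 0, remainder 0 ✓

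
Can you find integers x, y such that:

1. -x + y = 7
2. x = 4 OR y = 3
Yes

Take x = 4, y = 11. Substituting into each constraint:
  (1) (-4) + 11 = 7 ✓
  (2) x = 4, target 4 ✓ (first branch holds)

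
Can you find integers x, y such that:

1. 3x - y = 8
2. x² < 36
Yes

Take x = 3, y = 1. Substituting into each constraint:
  (1) 3(3) + (-1) = 8 ✓
  (2) x² = (3)² = 9, and 9 < 36 ✓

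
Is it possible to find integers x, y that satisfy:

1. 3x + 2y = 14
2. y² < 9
Yes

Take x = 4, y = 1. Substituting into each constraint:
  (1) 3(4) + 2(1) = 14 ✓
  (2) y² = (1)² = 1, and 1 < 9 ✓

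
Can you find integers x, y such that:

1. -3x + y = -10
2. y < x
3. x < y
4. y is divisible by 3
No

A contradictory subset is {y < x, x < y}. No integer assignment can satisfy these jointly:

  - y < x: bounds one variable relative to another variable
  - x < y: bounds one variable relative to another variable

Direct contradiction: x > y and y > x cannot both hold.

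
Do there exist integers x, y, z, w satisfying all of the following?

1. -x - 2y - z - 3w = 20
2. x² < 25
Yes

Take x = 0, y = 0, z = -20, w = 0. Substituting into each constraint:
  (1) 0 - 2(0) + 20 - 3(0) = 20 ✓
  (2) x² = (0)² = 0, and 0 < 25 ✓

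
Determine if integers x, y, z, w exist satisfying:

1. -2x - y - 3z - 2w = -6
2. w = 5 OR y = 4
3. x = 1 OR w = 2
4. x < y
Yes

Take x = 1, y = 4, z = 0, w = 0. Substituting into each constraint:
  (1) -2(1) + (-4) - 3(0) - 2(0) = -6 ✓
  (2) y = 4, target 4 ✓ (second branch holds)
  (3) x = 1, target 1 ✓ (first branch holds)
  (4) 1 < 4 ✓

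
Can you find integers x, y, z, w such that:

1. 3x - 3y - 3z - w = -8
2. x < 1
Yes

Take x = 0, y = 0, z = 2, w = 2. Substituting into each constraint:
  (1) 3(0) - 3(0) - 3(2) + (-2) = -8 ✓
  (2) 0 < 1 ✓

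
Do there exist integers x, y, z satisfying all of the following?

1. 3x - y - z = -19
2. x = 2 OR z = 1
Yes

Take x = 2, y = 0, z = 25. Substituting into each constraint:
  (1) 3(2) + 0 + (-25) = -19 ✓
  (2) x = 2, target 2 ✓ (first branch holds)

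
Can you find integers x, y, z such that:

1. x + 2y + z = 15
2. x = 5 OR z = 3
Yes

Take x = 0, y = 6, z = 3. Substituting into each constraint:
  (1) 0 + 2(6) + 3 = 15 ✓
  (2) z = 3, target 3 ✓ (second branch holds)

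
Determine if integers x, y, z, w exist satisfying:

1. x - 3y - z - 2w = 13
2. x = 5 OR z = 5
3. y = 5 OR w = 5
Yes

Take x = 5, y = -6, z = 0, w = 5. Substituting into each constraint:
  (1) 5 - 3(-6) + 0 - 2(5) = 13 ✓
  (2) x = 5, target 5 ✓ (first branch holds)
  (3) w = 5, target 5 ✓ (second branch holds)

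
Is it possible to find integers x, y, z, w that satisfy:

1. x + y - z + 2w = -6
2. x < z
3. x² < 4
Yes

Take x = -1, y = -5, z = 0, w = 0. Substituting into each constraint:
  (1) (-1) + (-5) + 0 + 2(0) = -6 ✓
  (2) -1 < 0 ✓
  (3) x² = (-1)² = 1, and 1 < 4 ✓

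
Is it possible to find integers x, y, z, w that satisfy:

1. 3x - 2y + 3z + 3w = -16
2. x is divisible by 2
Yes

Take x = 0, y = 2, z = -4, w = 0. Substituting into each constraint:
  (1) 3(0) - 2(2) + 3(-4) + 3(0) = -16 ✓
  (2) 0 = 2 × 0, remainder 0 ✓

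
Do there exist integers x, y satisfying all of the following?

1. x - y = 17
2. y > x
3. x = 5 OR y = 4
No

A contradictory subset is {x - y = 17, y > x}. No integer assignment can satisfy these jointly:

  - x - y = 17: is a linear equation tying the variables together
  - y > x: bounds one variable relative to another variable

From the equation, x − y = 17, i.e. y − x = -17; but y > x requires y − x ≥ 1. Contradiction.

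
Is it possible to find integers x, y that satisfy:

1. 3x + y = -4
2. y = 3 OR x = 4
Yes

Take x = 4, y = -16. Substituting into each constraint:
  (1) 3(4) + (-16) = -4 ✓
  (2) x = 4, target 4 ✓ (second branch holds)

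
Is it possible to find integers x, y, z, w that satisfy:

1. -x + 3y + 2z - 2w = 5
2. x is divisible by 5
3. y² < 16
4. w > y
Yes

Take x = 0, y = 1, z = 3, w = 2. Substituting into each constraint:
  (1) 0 + 3(1) + 2(3) - 2(2) = 5 ✓
  (2) 0 = 5 × 0, remainder 0 ✓
  (3) y² = (1)² = 1, and 1 < 16 ✓
  (4) 2 > 1 ✓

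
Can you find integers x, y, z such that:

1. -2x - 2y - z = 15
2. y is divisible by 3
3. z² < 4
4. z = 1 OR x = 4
Yes

Take x = 1, y = -9, z = 1. Substituting into each constraint:
  (1) -2(1) - 2(-9) + (-1) = 15 ✓
  (2) -9 = 3 × -3, remainder 0 ✓
  (3) z² = (1)² = 1, and 1 < 4 ✓
  (4) z = 1, target 1 ✓ (first branch holds)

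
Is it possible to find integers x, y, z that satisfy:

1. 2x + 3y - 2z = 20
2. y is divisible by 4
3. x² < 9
Yes

Take x = 2, y = 0, z = -8. Substituting into each constraint:
  (1) 2(2) + 3(0) - 2(-8) = 20 ✓
  (2) 0 = 4 × 0, remainder 0 ✓
  (3) x² = (2)² = 4, and 4 < 9 ✓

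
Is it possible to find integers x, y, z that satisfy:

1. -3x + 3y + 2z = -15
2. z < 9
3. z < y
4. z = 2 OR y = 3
Yes

Take x = 8, y = 3, z = 0. Substituting into each constraint:
  (1) -3(8) + 3(3) + 2(0) = -15 ✓
  (2) 0 < 9 ✓
  (3) 0 < 3 ✓
  (4) y = 3, target 3 ✓ (second branch holds)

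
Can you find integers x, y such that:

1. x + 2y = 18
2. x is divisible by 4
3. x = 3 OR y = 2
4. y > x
No

A contradictory subset is {x + 2y = 18, x = 3 OR y = 2, y > x}. No integer assignment can satisfy these jointly:

  - x + 2y = 18: is a linear equation tying the variables together
  - x = 3 OR y = 2: forces a choice: either x = 3 or y = 2
  - y > x: bounds one variable relative to another variable

Split on the disjunction (x = 3 OR y = 2):
  • If x = 3: with x = 3, every remaining term of the linear equation is divisible by 2, so the left side is ≡ 0 (mod 2); but the right side 15 ≡ 1 (mod 2). No integers can satisfy it.
  • If y = 2: the equation forces x = 14, giving (y, x) = (2, 14), which violates y > x.
Both branches are infeasible, so the system has no integer solution.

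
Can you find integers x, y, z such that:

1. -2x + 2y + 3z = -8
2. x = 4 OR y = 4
Yes

Take x = 2, y = 4, z = -4. Substituting into each constraint:
  (1) -2(2) + 2(4) + 3(-4) = -8 ✓
  (2) y = 4, target 4 ✓ (second branch holds)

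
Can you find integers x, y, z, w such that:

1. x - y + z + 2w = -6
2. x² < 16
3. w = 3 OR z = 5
Yes

Take x = -1, y = 10, z = 5, w = 0. Substituting into each constraint:
  (1) (-1) + (-10) + 5 + 2(0) = -6 ✓
  (2) x² = (-1)² = 1, and 1 < 16 ✓
  (3) z = 5, target 5 ✓ (second branch holds)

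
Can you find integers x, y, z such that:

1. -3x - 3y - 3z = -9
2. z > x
Yes

Take x = 0, y = 2, z = 1. Substituting into each constraint:
  (1) -3(0) - 3(2) - 3(1) = -9 ✓
  (2) 1 > 0 ✓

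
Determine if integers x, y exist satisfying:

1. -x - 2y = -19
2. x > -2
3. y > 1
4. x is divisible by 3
Yes

Take x = 3, y = 8. Substituting into each constraint:
  (1) (-3) - 2(8) = -19 ✓
  (2) 3 > -2 ✓
  (3) 8 > 1 ✓
  (4) 3 = 3 × 1, remainder 0 ✓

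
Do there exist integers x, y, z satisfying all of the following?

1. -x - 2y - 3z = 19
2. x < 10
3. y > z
Yes

Take x = -16, y = 0, z = -1. Substituting into each constraint:
  (1) 16 - 2(0) - 3(-1) = 19 ✓
  (2) -16 < 10 ✓
  (3) 0 > -1 ✓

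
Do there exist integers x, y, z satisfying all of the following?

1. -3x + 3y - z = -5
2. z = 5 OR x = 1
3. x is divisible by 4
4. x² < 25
Yes

Take x = 4, y = 4, z = 5. Substituting into each constraint:
  (1) -3(4) + 3(4) + (-5) = -5 ✓
  (2) z = 5, target 5 ✓ (first branch holds)
  (3) 4 = 4 × 1, remainder 0 ✓
  (4) x² = (4)² = 16, and 16 < 25 ✓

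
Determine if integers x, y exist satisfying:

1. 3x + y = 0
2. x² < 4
Yes

Take x = 0, y = 0. Substituting into each constraint:
  (1) 3(0) + 0 = 0 ✓
  (2) x² = (0)² = 0, and 0 < 4 ✓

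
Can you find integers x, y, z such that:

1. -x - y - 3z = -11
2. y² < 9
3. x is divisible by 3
Yes

Take x = 0, y = 2, z = 3. Substituting into each constraint:
  (1) 0 + (-2) - 3(3) = -11 ✓
  (2) y² = (2)² = 4, and 4 < 9 ✓
  (3) 0 = 3 × 0, remainder 0 ✓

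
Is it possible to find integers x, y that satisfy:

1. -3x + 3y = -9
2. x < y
No

The full constraint system is jointly infeasible over the integers. Each constraint and what it forces:

  - -3x + 3y = -9: is a linear equation tying the variables together
  - x < y: bounds one variable relative to another variable

From the equation, x − y = 3, i.e. y − x = -3; but y > x requires y − x ≥ 1. Contradiction.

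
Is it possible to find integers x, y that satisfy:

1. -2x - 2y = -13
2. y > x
No

Even the single constraint (-2x - 2y = -13) is infeasible over the integers.

  - -2x - 2y = -13: every term on the left is divisible by 2, so the LHS ≡ 0 (mod 2), but the RHS -13 is not — no integer solution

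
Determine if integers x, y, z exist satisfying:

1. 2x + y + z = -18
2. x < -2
Yes

Take x = -3, y = -12, z = 0. Substituting into each constraint:
  (1) 2(-3) + (-12) + 0 = -18 ✓
  (2) -3 < -2 ✓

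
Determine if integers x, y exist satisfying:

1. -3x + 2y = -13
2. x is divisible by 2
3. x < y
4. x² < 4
No

A contradictory subset is {-3x + 2y = -13, x is divisible by 2}. No integer assignment can satisfy these jointly:

  - -3x + 2y = -13: is a linear equation tying the variables together
  - x is divisible by 2: restricts x to multiples of 2

Modular obstruction: writing x = 2x', every remaining term of the linear equation is divisible by 2, so the left side is ≡ 0 (mod 2); but the right side -13 ≡ 1 (mod 2). No integers can satisfy it.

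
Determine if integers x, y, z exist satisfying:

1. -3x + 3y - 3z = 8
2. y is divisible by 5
No

Even the single constraint (-3x + 3y - 3z = 8) is infeasible over the integers.

  - -3x + 3y - 3z = 8: every term on the left is divisible by 3, so the LHS ≡ 0 (mod 3), but the RHS 8 is not — no integer solution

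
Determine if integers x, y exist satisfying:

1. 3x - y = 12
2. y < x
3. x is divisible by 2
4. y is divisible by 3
Yes

Take x = 0, y = -12. Substituting into each constraint:
  (1) 3(0) + 12 = 12 ✓
  (2) -12 < 0 ✓
  (3) 0 = 2 × 0, remainder 0 ✓
  (4) -12 = 3 × -4, remainder 0 ✓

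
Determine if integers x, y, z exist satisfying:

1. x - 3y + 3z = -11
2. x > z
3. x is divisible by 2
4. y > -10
Yes

Take x = -2, y = 0, z = -3. Substituting into each constraint:
  (1) (-2) - 3(0) + 3(-3) = -11 ✓
  (2) -2 > -3 ✓
  (3) -2 = 2 × -1, remainder 0 ✓
  (4) 0 > -10 ✓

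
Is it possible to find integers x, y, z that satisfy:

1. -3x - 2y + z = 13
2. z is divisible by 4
Yes

Take x = -5, y = 1, z = 0. Substituting into each constraint:
  (1) -3(-5) - 2(1) + 0 = 13 ✓
  (2) 0 = 4 × 0, remainder 0 ✓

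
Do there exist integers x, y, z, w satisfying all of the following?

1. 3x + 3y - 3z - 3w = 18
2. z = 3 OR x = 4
Yes

Take x = 0, y = 9, z = 3, w = 0. Substituting into each constraint:
  (1) 3(0) + 3(9) - 3(3) - 3(0) = 18 ✓
  (2) z = 3, target 3 ✓ (first branch holds)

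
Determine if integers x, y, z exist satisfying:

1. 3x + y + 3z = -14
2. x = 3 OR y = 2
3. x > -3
Yes

Take x = 3, y = 4, z = -9. Substituting into each constraint:
  (1) 3(3) + 4 + 3(-9) = -14 ✓
  (2) x = 3, target 3 ✓ (first branch holds)
  (3) 3 > -3 ✓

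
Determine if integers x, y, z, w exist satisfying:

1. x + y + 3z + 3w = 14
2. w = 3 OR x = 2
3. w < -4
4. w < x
Yes

Take x = 2, y = 27, z = 0, w = -5. Substituting into each constraint:
  (1) 2 + 27 + 3(0) + 3(-5) = 14 ✓
  (2) x = 2, target 2 ✓ (second branch holds)
  (3) -5 < -4 ✓
  (4) -5 < 2 ✓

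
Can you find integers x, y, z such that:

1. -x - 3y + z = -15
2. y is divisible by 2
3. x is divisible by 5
Yes

Take x = 0, y = 0, z = -15. Substituting into each constraint:
  (1) 0 - 3(0) + (-15) = -15 ✓
  (2) 0 = 2 × 0, remainder 0 ✓
  (3) 0 = 5 × 0, remainder 0 ✓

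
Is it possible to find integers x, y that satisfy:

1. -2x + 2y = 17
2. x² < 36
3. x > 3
No

Even the single constraint (-2x + 2y = 17) is infeasible over the integers.

  - -2x + 2y = 17: every term on the left is divisible by 2, so the LHS ≡ 0 (mod 2), but the RHS 17 is not — no integer solution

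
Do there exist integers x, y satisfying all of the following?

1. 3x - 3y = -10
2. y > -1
No

Even the single constraint (3x - 3y = -10) is infeasible over the integers.

  - 3x - 3y = -10: every term on the left is divisible by 3, so the LHS ≡ 0 (mod 3), but the RHS -10 is not — no integer solution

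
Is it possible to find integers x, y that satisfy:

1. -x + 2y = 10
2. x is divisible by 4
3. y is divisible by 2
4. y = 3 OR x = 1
No

A contradictory subset is {-x + 2y = 10, y is divisible by 2, y = 3 OR x = 1}. No integer assignment can satisfy these jointly:

  - -x + 2y = 10: is a linear equation tying the variables together
  - y is divisible by 2: restricts y to multiples of 2
  - y = 3 OR x = 1: forces a choice: either y = 3 or x = 1

Split on the disjunction (y = 3 OR x = 1):
  • If y = 3: this contradicts the divisibility constraint — 3 is not a multiple of 2.
  • If x = 1: with x = 1, writing y = 2y', every remaining term of the linear equation is divisible by 4, so the left side is ≡ 0 (mod 4); but the right side 11 ≡ 3 (mod 4). No integers can satisfy it.
Both branches are infeasible, so the system has no integer solution.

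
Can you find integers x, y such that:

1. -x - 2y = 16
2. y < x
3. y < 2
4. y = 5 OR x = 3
No

A contradictory subset is {-x - 2y = 16, y < 2, y = 5 OR x = 3}. No integer assignment can satisfy these jointly:

  - -x - 2y = 16: is a linear equation tying the variables together
  - y < 2: bounds one variable relative to a constant
  - y = 5 OR x = 3: forces a choice: either y = 5 or x = 3

Split on the disjunction (y = 5 OR x = 3):
  • If y = 5: this contradicts the bound y ≤ 1.
  • If x = 3: with x = 3, every remaining term of the linear equation is divisible by 2, so the left side is ≡ 0 (mod 2); but the right side 19 ≡ 1 (mod 2). No integers can satisfy it.
Both branches are infeasible, so the system has no integer solution.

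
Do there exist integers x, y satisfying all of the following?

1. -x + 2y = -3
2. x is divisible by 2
No

The full constraint system is jointly infeasible over the integers. Each constraint and what it forces:

  - -x + 2y = -3: is a linear equation tying the variables together
  - x is divisible by 2: restricts x to multiples of 2

Modular obstruction: writing x = 2x', every remaining term of the linear equation is divisible by 2, so the left side is ≡ 0 (mod 2); but the right side -3 ≡ 1 (mod 2). No integers can satisfy it.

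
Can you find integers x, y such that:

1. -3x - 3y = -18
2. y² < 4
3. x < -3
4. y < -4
No

A contradictory subset is {-3x - 3y = -18, x < -3, y < -4}. No integer assignment can satisfy these jointly:

  - -3x - 3y = -18: is a linear equation tying the variables together
  - x < -3: bounds one variable relative to a constant
  - y < -4: bounds one variable relative to a constant

Range argument: with x ∈ [−∞, -4], y ∈ [−∞, -5], the left side of the equation is at least 27, but the right side is -18 < 27. No integer solution exists.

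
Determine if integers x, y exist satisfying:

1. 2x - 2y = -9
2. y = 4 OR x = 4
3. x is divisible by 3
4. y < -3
No

Even the single constraint (2x - 2y = -9) is infeasible over the integers.

  - 2x - 2y = -9: every term on the left is divisible by 2, so the LHS ≡ 0 (mod 2), but the RHS -9 is not — no integer solution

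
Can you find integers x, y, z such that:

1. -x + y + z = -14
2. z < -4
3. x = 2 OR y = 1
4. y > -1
Yes

Take x = 10, y = 1, z = -5. Substituting into each constraint:
  (1) (-10) + 1 + (-5) = -14 ✓
  (2) -5 < -4 ✓
  (3) y = 1, target 1 ✓ (second branch holds)
  (4) 1 > -1 ✓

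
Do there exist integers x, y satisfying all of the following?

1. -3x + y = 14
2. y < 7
Yes

Take x = -3, y = 5. Substituting into each constraint:
  (1) -3(-3) + 5 = 14 ✓
  (2) 5 < 7 ✓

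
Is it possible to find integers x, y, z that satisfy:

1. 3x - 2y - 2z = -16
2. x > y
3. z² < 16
Yes

Take x = -18, y = -19, z = 0. Substituting into each constraint:
  (1) 3(-18) - 2(-19) - 2(0) = -16 ✓
  (2) -18 > -19 ✓
  (3) z² = (0)² = 0, and 0 < 16 ✓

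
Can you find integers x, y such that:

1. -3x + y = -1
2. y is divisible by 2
Yes

Take x = 1, y = 2. Substituting into each constraint:
  (1) -3(1) + 2 = -1 ✓
  (2) 2 = 2 × 1, remainder 0 ✓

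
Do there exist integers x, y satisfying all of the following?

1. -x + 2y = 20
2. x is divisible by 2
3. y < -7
Yes

Take x = -36, y = -8. Substituting into each constraint:
  (1) 36 + 2(-8) = 20 ✓
  (2) -36 = 2 × -18, remainder 0 ✓
  (3) -8 < -7 ✓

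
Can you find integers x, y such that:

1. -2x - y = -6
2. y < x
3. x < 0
No

The full constraint system is jointly infeasible over the integers. Each constraint and what it forces:

  - -2x - y = -6: is a linear equation tying the variables together
  - y < x: bounds one variable relative to another variable
  - x < 0: bounds one variable relative to a constant

Propagating the comparison: y < x and x ≤ -1 give y ≤ -2. Range argument: with x ∈ [−∞, -1], y ∈ [−∞, -2], the left side of the equation is at least 4, but the right side is -6 < 4. No integer solution exists.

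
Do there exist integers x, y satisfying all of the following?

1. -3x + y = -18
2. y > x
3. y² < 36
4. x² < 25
No

A contradictory subset is {-3x + y = -18, y > x, x² < 25}. No integer assignment can satisfy these jointly:

  - -3x + y = -18: is a linear equation tying the variables together
  - y > x: bounds one variable relative to another variable
  - x² < 25: restricts x to |x| ≤ 4

Propagating the comparison: y > x and x ≥ -4 give y ≥ -3. Range argument: with x ∈ [-4, 4], y ∈ [-3, ∞], the left side of the equation is at least -15, but the right side is -18 < -15. No integer solution exists.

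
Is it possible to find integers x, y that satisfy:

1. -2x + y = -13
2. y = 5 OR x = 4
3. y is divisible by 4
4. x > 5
No

A contradictory subset is {y = 5 OR x = 4, y is divisible by 4, x > 5}. No integer assignment can satisfy these jointly:

  - y = 5 OR x = 4: forces a choice: either y = 5 or x = 4
  - y is divisible by 4: restricts y to multiples of 4
  - x > 5: bounds one variable relative to a constant

Split on the disjunction (y = 5 OR x = 4):
  • If y = 5: this contradicts the divisibility constraint — 5 is not a multiple of 4.
  • If x = 4: this contradicts the bound x ≥ 6.
Both branches are infeasible, so the system has no integer solution.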